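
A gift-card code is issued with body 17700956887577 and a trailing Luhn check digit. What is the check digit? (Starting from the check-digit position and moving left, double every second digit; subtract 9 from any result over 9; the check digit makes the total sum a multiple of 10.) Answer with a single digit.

Partial digits right→left: 7 7 5 7 8 8 6 5 9 0 0 7 7 1
Double every second digit counting from the check-digit position (so the 1st, 3rd, 5th, ... of the partial from the right).
  doubled (with −9 where >9): 5 1 7 3 9 0 5 → sum 30
  kept as-is: 7 7 8 5 0 7 1 → sum 35
Total = 30 + 35 = 65.
Check digit = (10 − (65 mod 10)) mod 10 = 5.

5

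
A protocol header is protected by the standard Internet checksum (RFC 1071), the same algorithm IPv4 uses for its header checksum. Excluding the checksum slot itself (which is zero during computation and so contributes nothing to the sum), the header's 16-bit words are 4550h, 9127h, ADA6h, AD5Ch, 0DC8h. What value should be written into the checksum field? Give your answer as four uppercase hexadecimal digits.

C0BC

One's-complement addition (fold any carry out of bit 15 back into bit 0):
  0x4550 + 0x9127 = 0x0D677
  0xD677 + 0xADA6 = 0x1841D → wrap carry → 0x841E
  0x841E + 0xAD5C = 0x1317A → wrap carry → 0x317B
  0x317B + 0x0DC8 = 0x03F43
One's-complement sum = 0x3F43.
Checksum = ~0x3F43 & 0xFFFF = 0xC0BC.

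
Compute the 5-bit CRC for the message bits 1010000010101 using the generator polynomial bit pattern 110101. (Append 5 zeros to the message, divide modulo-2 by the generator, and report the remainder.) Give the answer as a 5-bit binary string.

00010

Append 5 zeros: 101000001010100000. Divide by 110101 (XOR where the leading bit is 1):
  pos 0: 101000 XOR 110101 = 011101
  pos 1: 111010 XOR 110101 = 001111
  pos 3: 111101 XOR 110101 = 001000
  pos 5: 100001 XOR 110101 = 010100
  pos 6: 101000 XOR 110101 = 011101
  pos 7: 111011 XOR 110101 = 001110
  pos 9: 111000 XOR 110101 = 001101
  pos 11: 110100 XOR 110101 = 000001
Remainder (last 5 bits) = 00010. This is the CRC / FCS.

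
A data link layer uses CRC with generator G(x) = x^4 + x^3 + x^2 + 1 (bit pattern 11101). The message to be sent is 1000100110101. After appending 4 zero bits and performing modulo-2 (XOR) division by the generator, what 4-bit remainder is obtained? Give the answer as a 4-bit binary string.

0110

Append 4 zeros: 10001001101010000. Divide by 11101 (XOR where the leading bit is 1):
  pos 0: 10001 XOR 11101 = 01100
  pos 1: 11000 XOR 11101 = 00101
  pos 3: 10101 XOR 11101 = 01000
  pos 4: 10001 XOR 11101 = 01100
  pos 5: 11000 XOR 11101 = 00101
  pos 7: 10110 XOR 11101 = 01011
  pos 8: 10111 XOR 11101 = 01010
  pos 9: 10100 XOR 11101 = 01001
  pos 10: 10010 XOR 11101 = 01111
  pos 11: 11110 XOR 11101 = 00011
Remainder (last 4 bits) = 0110. This is the CRC / FCS.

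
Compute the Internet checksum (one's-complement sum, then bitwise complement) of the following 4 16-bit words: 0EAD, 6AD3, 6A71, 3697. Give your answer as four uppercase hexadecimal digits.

E576

One's-complement addition (fold any carry out of bit 15 back into bit 0):
  0x0EAD + 0x6AD3 = 0x07980
  0x7980 + 0x6A71 = 0x0E3F1
  0xE3F1 + 0x3697 = 0x11A88 → wrap carry → 0x1A89
One's-complement sum = 0x1A89.
Checksum = ~0x1A89 & 0xFFFF = 0xE576.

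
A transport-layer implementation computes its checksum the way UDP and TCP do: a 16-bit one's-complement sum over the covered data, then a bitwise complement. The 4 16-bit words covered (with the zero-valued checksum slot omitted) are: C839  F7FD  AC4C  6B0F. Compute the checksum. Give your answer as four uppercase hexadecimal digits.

286C

One's-complement addition (fold any carry out of bit 15 back into bit 0):
  0xC839 + 0xF7FD = 0x1C036 → wrap carry → 0xC037
  0xC037 + 0xAC4C = 0x16C83 → wrap carry → 0x6C84
  0x6C84 + 0x6B0F = 0x0D793
One's-complement sum = 0xD793.
Checksum = ~0xD793 & 0xFFFF = 0x286C.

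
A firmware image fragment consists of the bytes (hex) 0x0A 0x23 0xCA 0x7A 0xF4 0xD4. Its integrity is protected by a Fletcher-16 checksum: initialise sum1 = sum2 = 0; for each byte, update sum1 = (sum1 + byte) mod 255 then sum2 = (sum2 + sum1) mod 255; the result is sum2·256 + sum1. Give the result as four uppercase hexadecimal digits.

453C

Running sums (mod 255):
  after byte 0 (0x0A): sum1=10, sum2=10
  after byte 1 (0x23): sum1=45, sum2=55
  after byte 2 (0xCA): sum1=247, sum2=47
  after byte 3 (0x7A): sum1=114, sum2=161
  after byte 4 (0xF4): sum1=103, sum2=9
  after byte 5 (0xD4): sum1=60, sum2=69
Checksum = sum2·256 + sum1 = 69·256 + 60 = 17724 = 0x453C.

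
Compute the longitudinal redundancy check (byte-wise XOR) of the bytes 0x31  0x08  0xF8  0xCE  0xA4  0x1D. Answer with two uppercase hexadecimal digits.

B6

XOR the bytes together:
  start with 0x31
  0x31 ⊕ 0x08 = 0x39
  0x39 ⊕ 0xF8 = 0xC1
  0xC1 ⊕ 0xCE = 0x0F
  0x0F ⊕ 0xA4 = 0xAB
  0xAB ⊕ 0x1D = 0xB6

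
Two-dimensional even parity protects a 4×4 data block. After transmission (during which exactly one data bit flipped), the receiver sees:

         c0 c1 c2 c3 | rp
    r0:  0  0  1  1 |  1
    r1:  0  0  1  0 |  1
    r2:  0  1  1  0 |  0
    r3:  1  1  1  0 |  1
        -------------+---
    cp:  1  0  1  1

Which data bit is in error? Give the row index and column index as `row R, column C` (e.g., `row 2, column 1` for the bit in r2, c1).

row 0, column 2

Recompute each row's even parity and compare to rp:
  r0: data parity 0, sent rp 1 → mismatch
  r1: data parity 1, sent rp 1 → ok
  r2: data parity 0, sent rp 0 → ok
  r3: data parity 1, sent rp 1 → ok
Recompute each column's even parity and compare to cp:
  c0: data parity 1, sent cp 1 → ok
  c1: data parity 0, sent cp 0 → ok
  c2: data parity 0, sent cp 1 → mismatch
  c3: data parity 1, sent cp 1 → ok
Exactly one row (r0) and one column (c2) fail → the flipped bit is at their intersection.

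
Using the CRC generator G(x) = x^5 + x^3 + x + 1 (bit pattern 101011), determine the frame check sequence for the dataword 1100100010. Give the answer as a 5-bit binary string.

01111

Append 5 zeros: 110010001000000. Divide by 101011 (XOR where the leading bit is 1):
  pos 0: 110010 XOR 101011 = 011001
  pos 1: 110010 XOR 101011 = 011001
  pos 2: 110010 XOR 101011 = 011001
  pos 3: 110011 XOR 101011 = 011000
  pos 4: 110000 XOR 101011 = 011011
  pos 5: 110110 XOR 101011 = 011101
  pos 6: 111010 XOR 101011 = 010001
  pos 7: 100010 XOR 101011 = 001001
  pos 9: 100100 XOR 101011 = 001111
Remainder (last 5 bits) = 01111. This is the CRC / FCS.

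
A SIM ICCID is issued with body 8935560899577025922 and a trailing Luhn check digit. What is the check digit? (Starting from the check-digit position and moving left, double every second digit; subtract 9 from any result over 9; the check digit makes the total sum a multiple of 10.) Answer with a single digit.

3

Partial digits right→left: 2 2 9 5 2 0 7 7 5 9 9 8 0 6 5 5 3 9 8
Double every second digit counting from the check-digit position (so the 1st, 3rd, 5th, ... of the partial from the right).
  doubled (with −9 where >9): 4 9 4 5 1 9 0 1 6 7 → sum 46
  kept as-is: 2 5 0 7 9 8 6 5 9 → sum 51
Total = 46 + 51 = 97.
Check digit = (10 − (97 mod 10)) mod 10 = 3.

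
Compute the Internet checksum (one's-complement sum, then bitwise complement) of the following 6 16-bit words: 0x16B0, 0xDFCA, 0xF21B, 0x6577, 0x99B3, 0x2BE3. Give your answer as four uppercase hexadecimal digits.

EC5A

One's-complement addition (fold any carry out of bit 15 back into bit 0):
  0x16B0 + 0xDFCA = 0x0F67A
  0xF67A + 0xF21B = 0x1E895 → wrap carry → 0xE896
  0xE896 + 0x6577 = 0x14E0D → wrap carry → 0x4E0E
  0x4E0E + 0x99B3 = 0x0E7C1
  0xE7C1 + 0x2BE3 = 0x113A4 → wrap carry → 0x13A5
One's-complement sum = 0x13A5.
Checksum = ~0x13A5 & 0xFFFF = 0xEC5A.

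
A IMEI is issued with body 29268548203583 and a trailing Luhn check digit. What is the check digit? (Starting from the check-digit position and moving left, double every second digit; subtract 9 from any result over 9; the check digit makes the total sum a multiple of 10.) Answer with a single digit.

Partial digits right→left: 3 8 5 3 0 2 8 4 5 8 6 2 9 2
Double every second digit counting from the check-digit position (so the 1st, 3rd, 5th, ... of the partial from the right).
  doubled (with −9 where >9): 6 1 0 7 1 3 9 → sum 27
  kept as-is: 8 3 2 4 8 2 2 → sum 29
Total = 27 + 29 = 56.
Check digit = (10 − (56 mod 10)) mod 10 = 4.

4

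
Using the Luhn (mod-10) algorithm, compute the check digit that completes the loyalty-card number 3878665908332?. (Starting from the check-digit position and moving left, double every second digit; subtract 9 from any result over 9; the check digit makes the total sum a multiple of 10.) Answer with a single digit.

3

Partial digits right→left: 2 3 3 8 0 9 5 6 6 8 7 8 3
Double every second digit counting from the check-digit position (so the 1st, 3rd, 5th, ... of the partial from the right).
  doubled (with −9 where >9): 4 6 0 1 3 5 6 → sum 25
  kept as-is: 3 8 9 6 8 8 → sum 42
Total = 25 + 42 = 67.
Check digit = (10 − (67 mod 10)) mod 10 = 3.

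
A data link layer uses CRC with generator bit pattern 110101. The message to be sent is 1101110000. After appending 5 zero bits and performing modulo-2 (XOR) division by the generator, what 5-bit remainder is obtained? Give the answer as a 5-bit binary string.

00111

Append 5 zeros: 110111000000000. Divide by 110101 (XOR where the leading bit is 1):
  pos 0: 110111 XOR 110101 = 000010
  pos 4: 100000 XOR 110101 = 010101
  pos 5: 101010 XOR 110101 = 011111
  pos 6: 111110 XOR 110101 = 001011
  pos 8: 101100 XOR 110101 = 011001
  pos 9: 110010 XOR 110101 = 000111
Remainder (last 5 bits) = 00111. This is the CRC / FCS.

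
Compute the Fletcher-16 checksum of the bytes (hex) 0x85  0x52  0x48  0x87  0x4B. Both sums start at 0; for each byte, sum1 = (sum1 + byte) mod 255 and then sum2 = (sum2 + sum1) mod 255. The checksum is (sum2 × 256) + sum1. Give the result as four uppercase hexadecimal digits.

18F2

Running sums (mod 255):
  after byte 0 (0x85): sum1=133, sum2=133
  after byte 1 (0x52): sum1=215, sum2=93
  after byte 2 (0x48): sum1=32, sum2=125
  after byte 3 (0x87): sum1=167, sum2=37
  after byte 4 (0x4B): sum1=242, sum2=24
Checksum = sum2·256 + sum1 = 24·256 + 242 = 6386 = 0x18F2.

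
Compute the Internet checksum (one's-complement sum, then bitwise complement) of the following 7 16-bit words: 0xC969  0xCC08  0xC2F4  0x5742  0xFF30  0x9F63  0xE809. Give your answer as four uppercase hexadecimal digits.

C9B7

One's-complement addition (fold any carry out of bit 15 back into bit 0):
  0xC969 + 0xCC08 = 0x19571 → wrap carry → 0x9572
  0x9572 + 0xC2F4 = 0x15866 → wrap carry → 0x5867
  0x5867 + 0x5742 = 0x0AFA9
  0xAFA9 + 0xFF30 = 0x1AED9 → wrap carry → 0xAEDA
  0xAEDA + 0x9F63 = 0x14E3D → wrap carry → 0x4E3E
  0x4E3E + 0xE809 = 0x13647 → wrap carry → 0x3648
One's-complement sum = 0x3648.
Checksum = ~0x3648 & 0xFFFF = 0xC9B7.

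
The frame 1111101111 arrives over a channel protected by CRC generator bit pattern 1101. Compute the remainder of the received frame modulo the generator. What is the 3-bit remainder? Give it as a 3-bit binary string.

000

Modulo-2 division of 1111101111 by 1101:
  pos 0: 1111 XOR 1101 = 0010
  pos 2: 1010 XOR 1101 = 0111
  pos 3: 1111 XOR 1101 = 0010
  pos 5: 1011 XOR 1101 = 0110
  pos 6: 1101 XOR 1101 = 0000
Remainder = 000 (zero — the frame passes the CRC check).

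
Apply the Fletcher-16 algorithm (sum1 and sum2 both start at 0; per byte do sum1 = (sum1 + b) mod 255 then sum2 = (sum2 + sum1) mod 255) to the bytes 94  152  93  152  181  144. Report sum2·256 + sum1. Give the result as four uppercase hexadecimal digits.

6C33

Running sums (mod 255):
  after byte 0 (94): sum1=94, sum2=94
  after byte 1 (152): sum1=246, sum2=85
  after byte 2 (93): sum1=84, sum2=169
  after byte 3 (152): sum1=236, sum2=150
  after byte 4 (181): sum1=162, sum2=57
  after byte 5 (144): sum1=51, sum2=108
Checksum = sum2·256 + sum1 = 108·256 + 51 = 27699 = 0x6C33.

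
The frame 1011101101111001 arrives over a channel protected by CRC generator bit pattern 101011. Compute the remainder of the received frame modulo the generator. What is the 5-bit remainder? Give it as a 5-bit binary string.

11111

Modulo-2 division of 1011101101111001 by 101011:
  pos 0: 101110 XOR 101011 = 000101
  pos 3: 101110 XOR 101011 = 000101
  pos 6: 101111 XOR 101011 = 000100
  pos 9: 100100 XOR 101011 = 001111
Remainder = 11111 (nonzero — an error is detected).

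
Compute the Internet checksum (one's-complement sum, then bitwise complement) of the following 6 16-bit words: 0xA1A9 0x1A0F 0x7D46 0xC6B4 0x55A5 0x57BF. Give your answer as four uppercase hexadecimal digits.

52E7

One's-complement addition (fold any carry out of bit 15 back into bit 0):
  0xA1A9 + 0x1A0F = 0x0BBB8
  0xBBB8 + 0x7D46 = 0x138FE → wrap carry → 0x38FF
  0x38FF + 0xC6B4 = 0x0FFB3
  0xFFB3 + 0x55A5 = 0x15558 → wrap carry → 0x5559
  0x5559 + 0x57BF = 0x0AD18
One's-complement sum = 0xAD18.
Checksum = ~0xAD18 & 0xFFFF = 0x52E7.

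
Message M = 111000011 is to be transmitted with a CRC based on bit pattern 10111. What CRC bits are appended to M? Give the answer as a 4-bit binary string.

1000

Append 4 zeros: 1110000110000. Divide by 10111 (XOR where the leading bit is 1):
  pos 0: 11100 XOR 10111 = 01011
  pos 1: 10110 XOR 10111 = 00001
  pos 5: 10110 XOR 10111 = 00001
Remainder (last 4 bits) = 1000. This is the CRC / FCS.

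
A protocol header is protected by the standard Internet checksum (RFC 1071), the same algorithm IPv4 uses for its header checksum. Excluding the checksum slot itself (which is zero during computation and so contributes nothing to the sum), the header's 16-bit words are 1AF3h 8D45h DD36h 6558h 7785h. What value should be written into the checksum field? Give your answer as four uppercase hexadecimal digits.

9DB2

One's-complement addition (fold any carry out of bit 15 back into bit 0):
  0x1AF3 + 0x8D45 = 0x0A838
  0xA838 + 0xDD36 = 0x1856E → wrap carry → 0x856F
  0x856F + 0x6558 = 0x0EAC7
  0xEAC7 + 0x7785 = 0x1624C → wrap carry → 0x624D
One's-complement sum = 0x624D.
Checksum = ~0x624D & 0xFFFF = 0x9DB2.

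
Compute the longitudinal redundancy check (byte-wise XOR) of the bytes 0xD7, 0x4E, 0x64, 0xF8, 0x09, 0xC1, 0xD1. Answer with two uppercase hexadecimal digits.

XOR the bytes together:
  start with 0xD7
  0xD7 ⊕ 0x4E = 0x99
  0x99 ⊕ 0x64 = 0xFD
  0xFD ⊕ 0xF8 = 0x05
  0x05 ⊕ 0x09 = 0x0C
  0x0C ⊕ 0xC1 = 0xCD
  0xCD ⊕ 0xD1 = 0x1C

1C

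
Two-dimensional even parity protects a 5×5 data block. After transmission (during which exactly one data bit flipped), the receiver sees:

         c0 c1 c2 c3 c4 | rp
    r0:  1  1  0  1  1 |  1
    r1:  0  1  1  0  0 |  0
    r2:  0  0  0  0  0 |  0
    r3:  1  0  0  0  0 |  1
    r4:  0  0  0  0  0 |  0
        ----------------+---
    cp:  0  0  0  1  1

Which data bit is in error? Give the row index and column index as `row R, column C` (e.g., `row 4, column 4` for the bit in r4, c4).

row 0, column 2

Recompute each row's even parity and compare to rp:
  r0: data parity 0, sent rp 1 → mismatch
  r1: data parity 0, sent rp 0 → ok
  r2: data parity 0, sent rp 0 → ok
  r3: data parity 1, sent rp 1 → ok
  r4: data parity 0, sent rp 0 → ok
Recompute each column's even parity and compare to cp:
  c0: data parity 0, sent cp 0 → ok
  c1: data parity 0, sent cp 0 → ok
  c2: data parity 1, sent cp 0 → mismatch
  c3: data parity 1, sent cp 1 → ok
  c4: data parity 1, sent cp 1 → ok
Exactly one row (r0) and one column (c2) fail → the flipped bit is at their intersection.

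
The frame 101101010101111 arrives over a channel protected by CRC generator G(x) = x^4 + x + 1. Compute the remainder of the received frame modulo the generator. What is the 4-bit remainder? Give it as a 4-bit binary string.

Modulo-2 division of 101101010101111 by 10011:
  pos 0: 10110 XOR 10011 = 00101
  pos 2: 10110 XOR 10011 = 00101
  pos 4: 10110 XOR 10011 = 00101
  pos 6: 10110 XOR 10011 = 00101
  pos 8: 10111 XOR 10011 = 00100
  pos 10: 10011 XOR 10011 = 00000
Remainder = 0000 (zero — the frame passes the CRC check).

0000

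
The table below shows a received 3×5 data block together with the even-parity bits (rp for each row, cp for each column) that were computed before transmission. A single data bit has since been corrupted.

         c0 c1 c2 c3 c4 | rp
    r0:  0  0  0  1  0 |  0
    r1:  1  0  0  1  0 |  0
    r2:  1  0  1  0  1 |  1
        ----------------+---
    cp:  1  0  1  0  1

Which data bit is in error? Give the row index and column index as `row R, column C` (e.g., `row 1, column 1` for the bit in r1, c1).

Recompute each row's even parity and compare to rp:
  r0: data parity 1, sent rp 0 → mismatch
  r1: data parity 0, sent rp 0 → ok
  r2: data parity 1, sent rp 1 → ok
Recompute each column's even parity and compare to cp:
  c0: data parity 0, sent cp 1 → mismatch
  c1: data parity 0, sent cp 0 → ok
  c2: data parity 1, sent cp 1 → ok
  c3: data parity 0, sent cp 0 → ok
  c4: data parity 1, sent cp 1 → ok
Exactly one row (r0) and one column (c0) fail → the flipped bit is at their intersection.

row 0, column 0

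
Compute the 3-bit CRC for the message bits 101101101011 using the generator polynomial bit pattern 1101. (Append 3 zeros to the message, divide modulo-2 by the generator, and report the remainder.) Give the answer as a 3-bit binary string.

111

Append 3 zeros: 101101101011000. Divide by 1101 (XOR where the leading bit is 1):
  pos 0: 1011 XOR 1101 = 0110
  pos 1: 1100 XOR 1101 = 0001
  pos 4: 1110 XOR 1101 = 0011
  pos 6: 1110 XOR 1101 = 0011
  pos 8: 1111 XOR 1101 = 0010
  pos 10: 1000 XOR 1101 = 0101
  pos 11: 1010 XOR 1101 = 0111
Remainder (last 3 bits) = 111. This is the CRC / FCS.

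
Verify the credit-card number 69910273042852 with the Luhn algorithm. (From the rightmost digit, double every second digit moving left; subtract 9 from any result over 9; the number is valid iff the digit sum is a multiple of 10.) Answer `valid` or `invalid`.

From the right, keep odd positions and double even positions (subtract 9 from any doubled value over 9):
  doubled (positions 2,4,...): 1 4 0 5 0 9 3 → sum 22
  kept (positions 1,3,...): 2 8 4 3 2 1 9 → sum 29
Total = 51.
51 mod 10 = 1, so the number is invalid.

invalid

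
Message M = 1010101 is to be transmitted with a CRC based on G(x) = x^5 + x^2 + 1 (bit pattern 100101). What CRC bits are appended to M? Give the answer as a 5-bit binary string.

01100

Append 5 zeros: 101010100000. Divide by 100101 (XOR where the leading bit is 1):
  pos 0: 101010 XOR 100101 = 001111
  pos 2: 111110 XOR 100101 = 011011
  pos 3: 110110 XOR 100101 = 010011
  pos 4: 100110 XOR 100101 = 000011
Remainder (last 5 bits) = 01100. This is the CRC / FCS.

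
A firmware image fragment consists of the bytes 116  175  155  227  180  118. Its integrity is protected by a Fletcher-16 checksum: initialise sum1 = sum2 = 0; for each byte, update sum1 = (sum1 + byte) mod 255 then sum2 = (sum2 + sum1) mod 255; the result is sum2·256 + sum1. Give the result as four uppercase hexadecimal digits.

23CE

Running sums (mod 255):
  after byte 0 (116): sum1=116, sum2=116
  after byte 1 (175): sum1=36, sum2=152
  after byte 2 (155): sum1=191, sum2=88
  after byte 3 (227): sum1=163, sum2=251
  after byte 4 (180): sum1=88, sum2=84
  after byte 5 (118): sum1=206, sum2=35
Checksum = sum2·256 + sum1 = 35·256 + 206 = 9166 = 0x23CE.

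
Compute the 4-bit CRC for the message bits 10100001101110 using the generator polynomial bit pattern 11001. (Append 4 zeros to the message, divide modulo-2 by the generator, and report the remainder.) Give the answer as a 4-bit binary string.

Append 4 zeros: 101000011011100000. Divide by 11001 (XOR where the leading bit is 1):
  pos 0: 10100 XOR 11001 = 01101
  pos 1: 11010 XOR 11001 = 00011
  pos 4: 11011 XOR 11001 = 00010
  pos 7: 10011 XOR 11001 = 01010
  pos 8: 10101 XOR 11001 = 01100
  pos 9: 11000 XOR 11001 = 00001
  pos 13: 10000 XOR 11001 = 01001
Remainder (last 4 bits) = 1001. This is the CRC / FCS.

1001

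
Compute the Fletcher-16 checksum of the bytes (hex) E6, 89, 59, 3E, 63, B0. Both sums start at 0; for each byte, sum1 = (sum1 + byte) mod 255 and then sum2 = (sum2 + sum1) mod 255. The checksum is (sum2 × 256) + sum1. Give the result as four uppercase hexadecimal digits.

B01C

Running sums (mod 255):
  after byte 0 (E6): sum1=230, sum2=230
  after byte 1 (89): sum1=112, sum2=87
  after byte 2 (59): sum1=201, sum2=33
  after byte 3 (3E): sum1=8, sum2=41
  after byte 4 (63): sum1=107, sum2=148
  after byte 5 (B0): sum1=28, sum2=176
Checksum = sum2·256 + sum1 = 176·256 + 28 = 45084 = 0xB01C.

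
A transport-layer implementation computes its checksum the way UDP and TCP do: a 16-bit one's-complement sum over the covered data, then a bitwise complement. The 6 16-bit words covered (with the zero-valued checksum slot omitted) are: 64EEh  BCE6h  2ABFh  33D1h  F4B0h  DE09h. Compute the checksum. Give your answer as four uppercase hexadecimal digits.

One's-complement addition (fold any carry out of bit 15 back into bit 0):
  0x64EE + 0xBCE6 = 0x121D4 → wrap carry → 0x21D5
  0x21D5 + 0x2ABF = 0x04C94
  0x4C94 + 0x33D1 = 0x08065
  0x8065 + 0xF4B0 = 0x17515 → wrap carry → 0x7516
  0x7516 + 0xDE09 = 0x1531F → wrap carry → 0x5320
One's-complement sum = 0x5320.
Checksum = ~0x5320 & 0xFFFF = 0xACDF.

ACDF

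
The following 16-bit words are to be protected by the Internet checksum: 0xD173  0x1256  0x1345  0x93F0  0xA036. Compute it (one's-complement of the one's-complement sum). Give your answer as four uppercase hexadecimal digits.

One's-complement addition (fold any carry out of bit 15 back into bit 0):
  0xD173 + 0x1256 = 0x0E3C9
  0xE3C9 + 0x1345 = 0x0F70E
  0xF70E + 0x93F0 = 0x18AFE → wrap carry → 0x8AFF
  0x8AFF + 0xA036 = 0x12B35 → wrap carry → 0x2B36
One's-complement sum = 0x2B36.
Checksum = ~0x2B36 & 0xFFFF = 0xD4C9.

D4C9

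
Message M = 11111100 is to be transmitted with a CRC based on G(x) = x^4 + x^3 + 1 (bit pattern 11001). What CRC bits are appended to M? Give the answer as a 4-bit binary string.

Append 4 zeros: 111111000000. Divide by 11001 (XOR where the leading bit is 1):
  pos 0: 11111 XOR 11001 = 00110
  pos 2: 11010 XOR 11001 = 00011
  pos 5: 11000 XOR 11001 = 00001
Remainder (last 4 bits) = 0100. This is the CRC / FCS.

0100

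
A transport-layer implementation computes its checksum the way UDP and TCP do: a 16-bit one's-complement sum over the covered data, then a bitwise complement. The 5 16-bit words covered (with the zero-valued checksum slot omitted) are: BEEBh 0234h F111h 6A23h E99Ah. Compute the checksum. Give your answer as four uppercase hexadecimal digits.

One's-complement addition (fold any carry out of bit 15 back into bit 0):
  0xBEEB + 0x0234 = 0x0C11F
  0xC11F + 0xF111 = 0x1B230 → wrap carry → 0xB231
  0xB231 + 0x6A23 = 0x11C54 → wrap carry → 0x1C55
  0x1C55 + 0xE99A = 0x105EF → wrap carry → 0x05F0
One's-complement sum = 0x05F0.
Checksum = ~0x05F0 & 0xFFFF = 0xFA0F.

FA0F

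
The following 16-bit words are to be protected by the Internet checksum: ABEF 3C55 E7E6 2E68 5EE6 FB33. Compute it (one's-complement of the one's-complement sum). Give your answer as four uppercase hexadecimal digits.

A751

One's-complement addition (fold any carry out of bit 15 back into bit 0):
  0xABEF + 0x3C55 = 0x0E844
  0xE844 + 0xE7E6 = 0x1D02A → wrap carry → 0xD02B
  0xD02B + 0x2E68 = 0x0FE93
  0xFE93 + 0x5EE6 = 0x15D79 → wrap carry → 0x5D7A
  0x5D7A + 0xFB33 = 0x158AD → wrap carry → 0x58AE
One's-complement sum = 0x58AE.
Checksum = ~0x58AE & 0xFFFF = 0xA751.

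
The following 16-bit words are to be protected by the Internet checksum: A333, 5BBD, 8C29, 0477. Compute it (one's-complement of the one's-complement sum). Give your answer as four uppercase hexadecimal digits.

One's-complement addition (fold any carry out of bit 15 back into bit 0):
  0xA333 + 0x5BBD = 0x0FEF0
  0xFEF0 + 0x8C29 = 0x18B19 → wrap carry → 0x8B1A
  0x8B1A + 0x0477 = 0x08F91
One's-complement sum = 0x8F91.
Checksum = ~0x8F91 & 0xFFFF = 0x706E.

706E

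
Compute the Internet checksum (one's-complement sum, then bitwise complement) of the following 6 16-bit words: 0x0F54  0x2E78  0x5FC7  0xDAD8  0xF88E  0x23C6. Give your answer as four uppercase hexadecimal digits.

One's-complement addition (fold any carry out of bit 15 back into bit 0):
  0x0F54 + 0x2E78 = 0x03DCC
  0x3DCC + 0x5FC7 = 0x09D93
  0x9D93 + 0xDAD8 = 0x1786B → wrap carry → 0x786C
  0x786C + 0xF88E = 0x170FA → wrap carry → 0x70FB
  0x70FB + 0x23C6 = 0x094C1
One's-complement sum = 0x94C1.
Checksum = ~0x94C1 & 0xFFFF = 0x6B3E.

6B3E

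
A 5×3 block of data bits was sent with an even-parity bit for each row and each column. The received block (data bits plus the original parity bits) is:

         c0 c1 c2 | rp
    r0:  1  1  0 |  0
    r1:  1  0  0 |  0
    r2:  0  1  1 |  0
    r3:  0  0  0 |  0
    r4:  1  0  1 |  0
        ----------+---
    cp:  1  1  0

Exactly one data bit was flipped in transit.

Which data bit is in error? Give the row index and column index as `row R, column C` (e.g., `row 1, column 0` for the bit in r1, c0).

row 1, column 1

Recompute each row's even parity and compare to rp:
  r0: data parity 0, sent rp 0 → ok
  r1: data parity 1, sent rp 0 → mismatch
  r2: data parity 0, sent rp 0 → ok
  r3: data parity 0, sent rp 0 → ok
  r4: data parity 0, sent rp 0 → ok
Recompute each column's even parity and compare to cp:
  c0: data parity 1, sent cp 1 → ok
  c1: data parity 0, sent cp 1 → mismatch
  c2: data parity 0, sent cp 0 → ok
Exactly one row (r1) and one column (c1) fail → the flipped bit is at their intersection.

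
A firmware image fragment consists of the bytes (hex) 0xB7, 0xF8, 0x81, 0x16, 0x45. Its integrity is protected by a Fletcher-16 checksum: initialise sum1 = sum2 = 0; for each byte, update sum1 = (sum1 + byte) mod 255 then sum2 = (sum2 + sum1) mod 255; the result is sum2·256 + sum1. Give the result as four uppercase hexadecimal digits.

708D

Running sums (mod 255):
  after byte 0 (0xB7): sum1=183, sum2=183
  after byte 1 (0xF8): sum1=176, sum2=104
  after byte 2 (0x81): sum1=50, sum2=154
  after byte 3 (0x16): sum1=72, sum2=226
  after byte 4 (0x45): sum1=141, sum2=112
Checksum = sum2·256 + sum1 = 112·256 + 141 = 28813 = 0x708D.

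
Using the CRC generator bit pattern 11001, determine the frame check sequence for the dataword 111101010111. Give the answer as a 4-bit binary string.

Append 4 zeros: 1111010101110000. Divide by 11001 (XOR where the leading bit is 1):
  pos 0: 11110 XOR 11001 = 00111
  pos 2: 11110 XOR 11001 = 00111
  pos 4: 11110 XOR 11001 = 00111
  pos 6: 11111 XOR 11001 = 00110
  pos 8: 11010 XOR 11001 = 00011
  pos 11: 11000 XOR 11001 = 00001
Remainder (last 4 bits) = 0001. This is the CRC / FCS.

0001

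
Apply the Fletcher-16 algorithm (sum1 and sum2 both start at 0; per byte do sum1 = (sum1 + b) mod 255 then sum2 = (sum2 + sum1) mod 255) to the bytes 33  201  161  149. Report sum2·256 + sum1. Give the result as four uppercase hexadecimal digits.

BA22

Running sums (mod 255):
  after byte 0 (33): sum1=33, sum2=33
  after byte 1 (201): sum1=234, sum2=12
  after byte 2 (161): sum1=140, sum2=152
  after byte 3 (149): sum1=34, sum2=186
Checksum = sum2·256 + sum1 = 186·256 + 34 = 47650 = 0xBA22.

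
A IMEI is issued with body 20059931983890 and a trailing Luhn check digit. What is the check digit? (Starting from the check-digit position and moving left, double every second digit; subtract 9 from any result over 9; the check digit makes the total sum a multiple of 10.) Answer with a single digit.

9

Partial digits right→left: 0 9 8 3 8 9 1 3 9 9 5 0 0 2
Double every second digit counting from the check-digit position (so the 1st, 3rd, 5th, ... of the partial from the right).
  doubled (with −9 where >9): 0 7 7 2 9 1 0 → sum 26
  kept as-is: 9 3 9 3 9 0 2 → sum 35
Total = 26 + 35 = 61.
Check digit = (10 − (61 mod 10)) mod 10 = 9.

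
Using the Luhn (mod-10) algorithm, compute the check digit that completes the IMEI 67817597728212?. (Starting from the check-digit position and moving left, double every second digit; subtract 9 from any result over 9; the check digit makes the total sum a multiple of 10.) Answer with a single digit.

9

Partial digits right→left: 2 1 2 8 2 7 7 9 5 7 1 8 7 6
Double every second digit counting from the check-digit position (so the 1st, 3rd, 5th, ... of the partial from the right).
  doubled (with −9 where >9): 4 4 4 5 1 2 5 → sum 25
  kept as-is: 1 8 7 9 7 8 6 → sum 46
Total = 25 + 46 = 71.
Check digit = (10 − (71 mod 10)) mod 10 = 9.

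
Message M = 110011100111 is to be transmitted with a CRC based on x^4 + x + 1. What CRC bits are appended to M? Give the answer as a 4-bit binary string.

0010

Append 4 zeros: 1100111001110000. Divide by 10011 (XOR where the leading bit is 1):
  pos 0: 11001 XOR 10011 = 01010
  pos 1: 10101 XOR 10011 = 00110
  pos 3: 11010 XOR 10011 = 01001
  pos 4: 10010 XOR 10011 = 00001
  pos 8: 11110 XOR 10011 = 01101
  pos 9: 11010 XOR 10011 = 01001
  pos 10: 10010 XOR 10011 = 00001
Remainder (last 4 bits) = 0010. This is the CRC / FCS.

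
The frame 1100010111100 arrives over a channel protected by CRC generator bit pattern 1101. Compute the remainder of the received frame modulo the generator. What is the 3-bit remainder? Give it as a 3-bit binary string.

000

Modulo-2 division of 1100010111100 by 1101:
  pos 0: 1100 XOR 1101 = 0001
  pos 3: 1010 XOR 1101 = 0111
  pos 4: 1111 XOR 1101 = 0010
  pos 6: 1011 XOR 1101 = 0110
  pos 7: 1101 XOR 1101 = 0000
Remainder = 000 (zero — the frame passes the CRC check).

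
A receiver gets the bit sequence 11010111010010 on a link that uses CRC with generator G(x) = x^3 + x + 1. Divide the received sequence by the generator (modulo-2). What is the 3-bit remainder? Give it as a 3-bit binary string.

Modulo-2 division of 11010111010010 by 1011:
  pos 0: 1101 XOR 1011 = 0110
  pos 1: 1100 XOR 1011 = 0111
  pos 2: 1111 XOR 1011 = 0100
  pos 3: 1001 XOR 1011 = 0010
  pos 5: 1010 XOR 1011 = 0001
  pos 8: 1100 XOR 1011 = 0111
  pos 9: 1111 XOR 1011 = 0100
  pos 10: 1000 XOR 1011 = 0011
Remainder = 011 (nonzero — an error is detected).

011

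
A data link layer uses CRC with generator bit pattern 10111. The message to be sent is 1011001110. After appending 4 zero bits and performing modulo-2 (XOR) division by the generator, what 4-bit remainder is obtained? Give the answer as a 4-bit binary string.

Append 4 zeros: 10110011100000. Divide by 10111 (XOR where the leading bit is 1):
  pos 0: 10110 XOR 10111 = 00001
  pos 4: 10111 XOR 10111 = 00000
Remainder (last 4 bits) = 0000. This is the CRC / FCS.

0000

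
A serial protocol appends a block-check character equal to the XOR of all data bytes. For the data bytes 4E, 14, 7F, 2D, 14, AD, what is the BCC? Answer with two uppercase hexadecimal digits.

B1

XOR the bytes together:
  start with 0x4E
  0x4E ⊕ 0x14 = 0x5A
  0x5A ⊕ 0x7F = 0x25
  0x25 ⊕ 0x2D = 0x08
  0x08 ⊕ 0x14 = 0x1C
  0x1C ⊕ 0xAD = 0xB1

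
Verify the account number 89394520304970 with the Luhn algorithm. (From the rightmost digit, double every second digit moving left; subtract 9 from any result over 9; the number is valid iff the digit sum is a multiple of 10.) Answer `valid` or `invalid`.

invalid

From the right, keep odd positions and double even positions (subtract 9 from any doubled value over 9):
  doubled (positions 2,4,...): 5 8 6 4 8 6 7 → sum 44
  kept (positions 1,3,...): 0 9 0 0 5 9 9 → sum 32
Total = 76.
76 mod 10 = 6, so the number is invalid.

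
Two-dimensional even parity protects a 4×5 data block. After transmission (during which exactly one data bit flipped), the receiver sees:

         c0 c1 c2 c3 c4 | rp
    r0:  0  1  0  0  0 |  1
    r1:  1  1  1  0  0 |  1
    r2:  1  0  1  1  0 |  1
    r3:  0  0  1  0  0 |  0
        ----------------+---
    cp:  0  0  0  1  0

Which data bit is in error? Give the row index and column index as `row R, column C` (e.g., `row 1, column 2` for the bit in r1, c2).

Recompute each row's even parity and compare to rp:
  r0: data parity 1, sent rp 1 → ok
  r1: data parity 1, sent rp 1 → ok
  r2: data parity 1, sent rp 1 → ok
  r3: data parity 1, sent rp 0 → mismatch
Recompute each column's even parity and compare to cp:
  c0: data parity 0, sent cp 0 → ok
  c1: data parity 0, sent cp 0 → ok
  c2: data parity 1, sent cp 0 → mismatch
  c3: data parity 1, sent cp 1 → ok
  c4: data parity 0, sent cp 0 → ok
Exactly one row (r3) and one column (c2) fail → the flipped bit is at their intersection.

row 3, column 2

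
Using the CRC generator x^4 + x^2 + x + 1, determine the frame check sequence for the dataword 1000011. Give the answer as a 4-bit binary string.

0001

Append 4 zeros: 10000110000. Divide by 10111 (XOR where the leading bit is 1):
  pos 0: 10000 XOR 10111 = 00111
  pos 2: 11111 XOR 10111 = 01000
  pos 3: 10000 XOR 10111 = 00111
  pos 5: 11100 XOR 10111 = 01011
  pos 6: 10110 XOR 10111 = 00001
Remainder (last 4 bits) = 0001. This is the CRC / FCS.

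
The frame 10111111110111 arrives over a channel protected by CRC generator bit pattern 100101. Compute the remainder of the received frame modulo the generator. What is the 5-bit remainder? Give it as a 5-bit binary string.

Modulo-2 division of 10111111110111 by 100101:
  pos 0: 101111 XOR 100101 = 001010
  pos 2: 101011 XOR 100101 = 001110
  pos 4: 111011 XOR 100101 = 011110
  pos 5: 111100 XOR 100101 = 011001
  pos 6: 110011 XOR 100101 = 010110
  pos 7: 101101 XOR 100101 = 001000
Remainder = 10001 (nonzero — an error is detected).

10001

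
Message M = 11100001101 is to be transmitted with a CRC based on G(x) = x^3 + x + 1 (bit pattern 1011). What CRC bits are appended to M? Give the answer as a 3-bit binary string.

Append 3 zeros: 11100001101000. Divide by 1011 (XOR where the leading bit is 1):
  pos 0: 1110 XOR 1011 = 0101
  pos 1: 1010 XOR 1011 = 0001
  pos 4: 1001 XOR 1011 = 0010
  pos 6: 1010 XOR 1011 = 0001
  pos 9: 1100 XOR 1011 = 0111
  pos 10: 1110 XOR 1011 = 0101
Remainder (last 3 bits) = 101. This is the CRC / FCS.

101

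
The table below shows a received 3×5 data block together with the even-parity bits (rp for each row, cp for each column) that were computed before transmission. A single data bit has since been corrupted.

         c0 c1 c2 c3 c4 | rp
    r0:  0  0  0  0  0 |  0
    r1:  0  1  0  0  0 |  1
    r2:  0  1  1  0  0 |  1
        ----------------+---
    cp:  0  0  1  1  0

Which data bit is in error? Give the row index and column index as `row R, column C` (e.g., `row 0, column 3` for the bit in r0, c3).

Recompute each row's even parity and compare to rp:
  r0: data parity 0, sent rp 0 → ok
  r1: data parity 1, sent rp 1 → ok
  r2: data parity 0, sent rp 1 → mismatch
Recompute each column's even parity and compare to cp:
  c0: data parity 0, sent cp 0 → ok
  c1: data parity 0, sent cp 0 → ok
  c2: data parity 1, sent cp 1 → ok
  c3: data parity 0, sent cp 1 → mismatch
  c4: data parity 0, sent cp 0 → ok
Exactly one row (r2) and one column (c3) fail → the flipped bit is at their intersection.

row 2, column 3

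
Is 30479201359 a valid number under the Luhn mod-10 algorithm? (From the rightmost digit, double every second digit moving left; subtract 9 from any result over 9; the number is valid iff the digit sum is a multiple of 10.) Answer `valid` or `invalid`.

From the right, keep odd positions and double even positions (subtract 9 from any doubled value over 9):
  doubled (positions 2,4,...): 1 2 4 5 0 → sum 12
  kept (positions 1,3,...): 9 3 0 9 4 3 → sum 28
Total = 40.
40 mod 10 = 0, so the number is valid.

valid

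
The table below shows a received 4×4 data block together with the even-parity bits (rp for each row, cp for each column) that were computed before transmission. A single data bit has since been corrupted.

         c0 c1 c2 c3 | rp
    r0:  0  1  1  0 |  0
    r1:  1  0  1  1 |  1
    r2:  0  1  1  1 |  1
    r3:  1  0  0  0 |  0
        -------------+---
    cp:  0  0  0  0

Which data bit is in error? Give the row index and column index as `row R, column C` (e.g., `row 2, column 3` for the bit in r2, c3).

Recompute each row's even parity and compare to rp:
  r0: data parity 0, sent rp 0 → ok
  r1: data parity 1, sent rp 1 → ok
  r2: data parity 1, sent rp 1 → ok
  r3: data parity 1, sent rp 0 → mismatch
Recompute each column's even parity and compare to cp:
  c0: data parity 0, sent cp 0 → ok
  c1: data parity 0, sent cp 0 → ok
  c2: data parity 1, sent cp 0 → mismatch
  c3: data parity 0, sent cp 0 → ok
Exactly one row (r3) and one column (c2) fail → the flipped bit is at their intersection.

row 3, column 2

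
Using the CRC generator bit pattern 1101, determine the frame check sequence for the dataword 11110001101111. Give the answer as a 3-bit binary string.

Append 3 zeros: 11110001101111000. Divide by 1101 (XOR where the leading bit is 1):
  pos 0: 1111 XOR 1101 = 0010
  pos 2: 1000 XOR 1101 = 0101
  pos 3: 1010 XOR 1101 = 0111
  pos 4: 1111 XOR 1101 = 0010
  pos 6: 1010 XOR 1101 = 0111
  pos 7: 1111 XOR 1101 = 0010
  pos 9: 1011 XOR 1101 = 0110
  pos 10: 1101 XOR 1101 = 0000
Remainder (last 3 bits) = 000. This is the CRC / FCS.

000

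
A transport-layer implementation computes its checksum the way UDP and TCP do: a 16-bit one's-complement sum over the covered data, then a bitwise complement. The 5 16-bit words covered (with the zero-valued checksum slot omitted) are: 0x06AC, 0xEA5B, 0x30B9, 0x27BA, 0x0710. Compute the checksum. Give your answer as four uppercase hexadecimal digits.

One's-complement addition (fold any carry out of bit 15 back into bit 0):
  0x06AC + 0xEA5B = 0x0F107
  0xF107 + 0x30B9 = 0x121C0 → wrap carry → 0x21C1
  0x21C1 + 0x27BA = 0x0497B
  0x497B + 0x0710 = 0x0508B
One's-complement sum = 0x508B.
Checksum = ~0x508B & 0xFFFF = 0xAF74.

AF74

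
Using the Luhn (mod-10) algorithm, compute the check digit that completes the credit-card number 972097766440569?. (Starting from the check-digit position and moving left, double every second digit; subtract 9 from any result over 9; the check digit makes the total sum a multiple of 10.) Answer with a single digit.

2

Partial digits right→left: 9 6 5 0 4 4 6 6 7 7 9 0 2 7 9
Double every second digit counting from the check-digit position (so the 1st, 3rd, 5th, ... of the partial from the right).
  doubled (with −9 where >9): 9 1 8 3 5 9 4 9 → sum 48
  kept as-is: 6 0 4 6 7 0 7 → sum 30
Total = 48 + 30 = 78.
Check digit = (10 − (78 mod 10)) mod 10 = 2.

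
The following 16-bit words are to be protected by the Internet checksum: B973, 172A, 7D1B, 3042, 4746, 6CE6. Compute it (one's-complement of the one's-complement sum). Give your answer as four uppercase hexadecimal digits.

CDD7

One's-complement addition (fold any carry out of bit 15 back into bit 0):
  0xB973 + 0x172A = 0x0D09D
  0xD09D + 0x7D1B = 0x14DB8 → wrap carry → 0x4DB9
  0x4DB9 + 0x3042 = 0x07DFB
  0x7DFB + 0x4746 = 0x0C541
  0xC541 + 0x6CE6 = 0x13227 → wrap carry → 0x3228
One's-complement sum = 0x3228.
Checksum = ~0x3228 & 0xFFFF = 0xCDD7.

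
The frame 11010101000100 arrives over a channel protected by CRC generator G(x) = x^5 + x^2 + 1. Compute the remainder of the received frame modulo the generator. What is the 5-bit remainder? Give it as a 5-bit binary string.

00000

Modulo-2 division of 11010101000100 by 100101:
  pos 0: 110101 XOR 100101 = 010000
  pos 1: 100000 XOR 100101 = 000101
  pos 4: 101100 XOR 100101 = 001001
  pos 6: 100101 XOR 100101 = 000000
Remainder = 00000 (zero — the frame passes the CRC check).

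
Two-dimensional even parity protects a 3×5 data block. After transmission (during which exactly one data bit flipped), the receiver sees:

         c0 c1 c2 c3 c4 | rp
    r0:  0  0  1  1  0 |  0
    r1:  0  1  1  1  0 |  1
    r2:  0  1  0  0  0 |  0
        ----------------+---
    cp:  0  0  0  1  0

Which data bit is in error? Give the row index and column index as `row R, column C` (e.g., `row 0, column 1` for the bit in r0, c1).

row 2, column 3

Recompute each row's even parity and compare to rp:
  r0: data parity 0, sent rp 0 → ok
  r1: data parity 1, sent rp 1 → ok
  r2: data parity 1, sent rp 0 → mismatch
Recompute each column's even parity and compare to cp:
  c0: data parity 0, sent cp 0 → ok
  c1: data parity 0, sent cp 0 → ok
  c2: data parity 0, sent cp 0 → ok
  c3: data parity 0, sent cp 1 → mismatch
  c4: data parity 0, sent cp 0 → ok
Exactly one row (r2) and one column (c3) fail → the flipped bit is at their intersection.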